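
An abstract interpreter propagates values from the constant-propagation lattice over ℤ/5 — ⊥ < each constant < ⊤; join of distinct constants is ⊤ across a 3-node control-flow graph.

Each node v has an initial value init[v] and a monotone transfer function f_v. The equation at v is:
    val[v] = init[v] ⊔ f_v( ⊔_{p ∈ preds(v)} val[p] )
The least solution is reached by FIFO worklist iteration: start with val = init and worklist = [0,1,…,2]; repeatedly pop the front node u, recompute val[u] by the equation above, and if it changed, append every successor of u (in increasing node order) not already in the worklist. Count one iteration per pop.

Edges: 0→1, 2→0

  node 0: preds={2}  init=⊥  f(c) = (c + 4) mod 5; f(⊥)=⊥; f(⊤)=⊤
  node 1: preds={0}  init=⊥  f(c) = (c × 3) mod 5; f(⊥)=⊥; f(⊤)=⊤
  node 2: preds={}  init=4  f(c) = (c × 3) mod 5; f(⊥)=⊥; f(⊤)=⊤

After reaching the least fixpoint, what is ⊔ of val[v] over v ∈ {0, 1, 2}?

Trace (3 dequeues):
  [1] u=0 | in 4 | out 3 | prev ⊥ | push {}
  [2] u=1 | in 3 | out 4 | prev ⊥ | push {}
  [3] u=2 | in ⊥ | out 4 | ==

Converged values:
  [0] 3
  [1] 4
  [2] 4

⊤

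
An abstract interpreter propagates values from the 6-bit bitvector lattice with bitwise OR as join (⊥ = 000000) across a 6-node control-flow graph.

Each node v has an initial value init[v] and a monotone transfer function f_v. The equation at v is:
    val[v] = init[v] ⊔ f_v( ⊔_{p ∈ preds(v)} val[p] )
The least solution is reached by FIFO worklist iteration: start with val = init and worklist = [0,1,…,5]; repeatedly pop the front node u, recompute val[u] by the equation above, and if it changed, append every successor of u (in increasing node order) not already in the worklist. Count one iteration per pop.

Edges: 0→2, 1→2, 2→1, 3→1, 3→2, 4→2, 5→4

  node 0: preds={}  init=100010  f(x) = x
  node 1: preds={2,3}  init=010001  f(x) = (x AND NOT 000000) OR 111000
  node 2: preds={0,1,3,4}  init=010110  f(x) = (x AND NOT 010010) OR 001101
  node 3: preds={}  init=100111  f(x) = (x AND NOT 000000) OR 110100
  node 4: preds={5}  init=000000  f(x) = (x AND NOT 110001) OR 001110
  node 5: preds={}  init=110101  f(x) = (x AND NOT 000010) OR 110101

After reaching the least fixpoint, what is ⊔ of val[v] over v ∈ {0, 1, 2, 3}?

111111

Trace (8 dequeues):
  [1] u=0 | in 000000 | out 100010 | ==
  [2] u=1 | in 110111 | out 111111 | prev 010001 | push {}
  [3] u=2 | in 111111 | out 111111 | prev 010110 | push {1}
  [4] u=3 | in 000000 | out 110111 | prev 100111 | push {2}
  [5] u=4 | in 110101 | out 001110 | prev 000000 | push {}
  [6] u=5 | in 000000 | out 110101 | ==
  [7] u=1 | in 111111 | out 111111 | ==
  [8] u=2 | in 111111 | out 111111 | ==

Converged values:
  [0] 100010
  [1] 111111
  [2] 111111
  [3] 110111
  [4] 001110
  [5] 110101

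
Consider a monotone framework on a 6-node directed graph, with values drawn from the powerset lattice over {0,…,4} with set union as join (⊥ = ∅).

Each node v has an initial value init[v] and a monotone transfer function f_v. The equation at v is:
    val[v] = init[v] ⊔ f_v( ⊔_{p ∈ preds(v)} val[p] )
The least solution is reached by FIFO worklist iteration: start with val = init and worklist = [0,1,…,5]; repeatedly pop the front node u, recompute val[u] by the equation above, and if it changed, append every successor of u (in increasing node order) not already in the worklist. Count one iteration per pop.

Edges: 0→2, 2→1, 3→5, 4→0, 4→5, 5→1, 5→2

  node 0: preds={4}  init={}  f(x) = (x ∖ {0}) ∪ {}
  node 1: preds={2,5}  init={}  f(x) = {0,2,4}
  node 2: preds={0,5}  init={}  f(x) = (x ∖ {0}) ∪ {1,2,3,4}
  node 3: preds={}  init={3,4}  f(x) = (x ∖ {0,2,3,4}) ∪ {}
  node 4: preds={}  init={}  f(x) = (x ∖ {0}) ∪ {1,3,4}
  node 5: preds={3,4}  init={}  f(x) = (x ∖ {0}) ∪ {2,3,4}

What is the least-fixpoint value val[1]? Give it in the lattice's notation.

Trace (9 dequeues):
  [1] u=0 | in {} | out {} | ==
  [2] u=1 | in {} | out {0,2,4} | prev {} | push {}
  [3] u=2 | in {} | out {1,2,3,4} | prev {} | push {1}
  [4] u=3 | in {} | out {3,4} | ==
  [5] u=4 | in {} | out {1,3,4} | prev {} | push {0}
  [6] u=5 | in {1,3,4} | out {1,2,3,4} | prev {} | push {2}
  [7] u=1 | in {1,2,3,4} | out {0,2,4} | ==
  [8] u=0 | in {1,3,4} | out {1,3,4} | prev {} | push {}
  [9] u=2 | in {1,2,3,4} | out {1,2,3,4} | ==

Converged values:
  [0] {1,3,4}
  [1] {0,2,4}
  [2] {1,2,3,4}
  [3] {3,4}
  [4] {1,3,4}
  [5] {1,2,3,4}

{0,2,4}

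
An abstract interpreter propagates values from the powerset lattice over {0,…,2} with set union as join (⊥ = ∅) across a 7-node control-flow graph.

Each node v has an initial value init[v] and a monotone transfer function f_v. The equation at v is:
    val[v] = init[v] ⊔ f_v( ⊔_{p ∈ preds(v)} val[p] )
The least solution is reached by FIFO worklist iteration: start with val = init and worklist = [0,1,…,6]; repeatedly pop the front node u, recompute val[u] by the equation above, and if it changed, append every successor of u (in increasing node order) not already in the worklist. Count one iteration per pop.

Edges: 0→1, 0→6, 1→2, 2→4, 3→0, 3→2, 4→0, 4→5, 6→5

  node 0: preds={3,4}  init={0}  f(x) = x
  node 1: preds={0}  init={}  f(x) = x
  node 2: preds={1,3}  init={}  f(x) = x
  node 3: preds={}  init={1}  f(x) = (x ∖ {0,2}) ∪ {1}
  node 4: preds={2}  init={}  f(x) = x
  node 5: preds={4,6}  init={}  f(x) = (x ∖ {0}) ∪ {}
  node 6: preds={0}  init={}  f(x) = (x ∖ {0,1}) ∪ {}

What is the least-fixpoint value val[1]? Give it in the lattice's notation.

{0,1}

Worklist (8 pops):
  #1 pop 0: in={1} → {0,1} (was {0}); enqueue []
  #2 pop 1: in={0,1} → {0,1} (was {}); enqueue []
  #3 pop 2: in={0,1} → {0,1} (was {}); enqueue []
  #4 pop 3: in={} → {1} (no change)
  #5 pop 4: in={0,1} → {0,1} (was {}); enqueue [0]
  #6 pop 5: in={0,1} → {1} (was {}); enqueue []
  #7 pop 6: in={0,1} → {} (no change)
  #8 pop 0: in={0,1} → {0,1} (no change)

Fixpoint:
  val[0] = {0,1}
  val[1] = {0,1}
  val[2] = {0,1}
  val[3] = {1}
  val[4] = {0,1}
  val[5] = {1}
  val[6] = {}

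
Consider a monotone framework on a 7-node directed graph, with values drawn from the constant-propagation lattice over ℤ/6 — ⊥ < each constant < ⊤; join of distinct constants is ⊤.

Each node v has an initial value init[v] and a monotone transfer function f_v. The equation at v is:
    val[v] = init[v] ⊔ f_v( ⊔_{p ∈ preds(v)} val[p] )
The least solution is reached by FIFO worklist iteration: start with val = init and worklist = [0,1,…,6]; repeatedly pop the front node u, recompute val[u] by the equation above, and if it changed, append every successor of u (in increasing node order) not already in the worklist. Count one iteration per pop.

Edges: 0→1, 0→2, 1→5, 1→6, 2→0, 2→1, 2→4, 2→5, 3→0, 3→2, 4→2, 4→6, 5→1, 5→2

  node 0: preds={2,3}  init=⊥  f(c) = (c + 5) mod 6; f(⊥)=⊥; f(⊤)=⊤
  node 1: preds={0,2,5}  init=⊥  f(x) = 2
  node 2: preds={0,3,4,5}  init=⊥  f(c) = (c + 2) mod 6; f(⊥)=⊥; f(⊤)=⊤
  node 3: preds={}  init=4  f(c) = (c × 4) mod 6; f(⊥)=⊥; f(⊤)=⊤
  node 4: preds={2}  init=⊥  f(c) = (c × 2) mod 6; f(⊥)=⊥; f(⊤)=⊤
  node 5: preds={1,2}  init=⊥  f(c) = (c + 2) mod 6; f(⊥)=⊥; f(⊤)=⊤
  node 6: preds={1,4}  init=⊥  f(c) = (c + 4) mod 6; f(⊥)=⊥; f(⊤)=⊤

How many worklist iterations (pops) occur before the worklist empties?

10

Iteration log — 10 steps:
  step 1. node 0  ⊔preds=4  new=3  old=⊥  +wl: 
  step 2. node 1  ⊔preds=3  new=2  old=⊥  +wl: 
  step 3. node 2  ⊔preds=⊤  new=⊤  old=⊥  +wl: 0,1
  step 4. node 3  ⊔preds=⊥  new=4  stable
  step 5. node 4  ⊔preds=⊤  new=⊤  old=⊥  +wl: 2
  step 6. node 5  ⊔preds=⊤  new=⊤  old=⊥  +wl: 
  step 7. node 6  ⊔preds=⊤  new=⊤  old=⊥  +wl: 
  step 8. node 0  ⊔preds=⊤  new=⊤  old=3  +wl: 
  step 9. node 1  ⊔preds=⊤  new=2  stable
  step 10. node 2  ⊔preds=⊤  new=⊤  stable

Least fixpoint reached:
  node 0: ⊤
  node 1: 2
  node 2: ⊤
  node 3: 4
  node 4: ⊤
  node 5: ⊤
  node 6: ⊤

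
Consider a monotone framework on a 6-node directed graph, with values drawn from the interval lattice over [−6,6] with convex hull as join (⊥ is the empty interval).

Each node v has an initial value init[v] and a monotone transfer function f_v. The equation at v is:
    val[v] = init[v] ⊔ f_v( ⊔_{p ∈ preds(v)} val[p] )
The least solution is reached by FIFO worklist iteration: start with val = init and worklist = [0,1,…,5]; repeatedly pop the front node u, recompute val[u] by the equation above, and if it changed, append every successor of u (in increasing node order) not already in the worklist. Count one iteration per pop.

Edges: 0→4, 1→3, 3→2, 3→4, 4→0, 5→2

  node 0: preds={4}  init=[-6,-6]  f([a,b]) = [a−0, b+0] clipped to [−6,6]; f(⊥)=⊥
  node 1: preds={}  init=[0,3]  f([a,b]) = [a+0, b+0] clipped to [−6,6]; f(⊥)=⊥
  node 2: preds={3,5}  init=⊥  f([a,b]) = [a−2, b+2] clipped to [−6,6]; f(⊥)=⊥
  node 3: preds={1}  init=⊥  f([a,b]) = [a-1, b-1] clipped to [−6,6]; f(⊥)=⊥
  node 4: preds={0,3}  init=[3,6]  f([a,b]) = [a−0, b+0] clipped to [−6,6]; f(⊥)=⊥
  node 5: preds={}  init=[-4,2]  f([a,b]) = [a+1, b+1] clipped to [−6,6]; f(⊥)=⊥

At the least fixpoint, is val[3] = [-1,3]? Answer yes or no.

no

Trace (8 dequeues):
  [1] u=0 | in [3,6] | out [-6,6] | prev [-6,-6] | push {}
  [2] u=1 | in ⊥ | out [0,3] | ==
  [3] u=2 | in [-4,2] | out [-6,4] | prev ⊥ | push {}
  [4] u=3 | in [0,3] | out [-1,2] | prev ⊥ | push {2}
  [5] u=4 | in [-6,6] | out [-6,6] | prev [3,6] | push {0}
  [6] u=5 | in ⊥ | out [-4,2] | ==
  [7] u=2 | in [-4,2] | out [-6,4] | ==
  [8] u=0 | in [-6,6] | out [-6,6] | ==

Converged values:
  [0] [-6,6]
  [1] [0,3]
  [2] [-6,4]
  [3] [-1,2]
  [4] [-6,6]
  [5] [-4,2]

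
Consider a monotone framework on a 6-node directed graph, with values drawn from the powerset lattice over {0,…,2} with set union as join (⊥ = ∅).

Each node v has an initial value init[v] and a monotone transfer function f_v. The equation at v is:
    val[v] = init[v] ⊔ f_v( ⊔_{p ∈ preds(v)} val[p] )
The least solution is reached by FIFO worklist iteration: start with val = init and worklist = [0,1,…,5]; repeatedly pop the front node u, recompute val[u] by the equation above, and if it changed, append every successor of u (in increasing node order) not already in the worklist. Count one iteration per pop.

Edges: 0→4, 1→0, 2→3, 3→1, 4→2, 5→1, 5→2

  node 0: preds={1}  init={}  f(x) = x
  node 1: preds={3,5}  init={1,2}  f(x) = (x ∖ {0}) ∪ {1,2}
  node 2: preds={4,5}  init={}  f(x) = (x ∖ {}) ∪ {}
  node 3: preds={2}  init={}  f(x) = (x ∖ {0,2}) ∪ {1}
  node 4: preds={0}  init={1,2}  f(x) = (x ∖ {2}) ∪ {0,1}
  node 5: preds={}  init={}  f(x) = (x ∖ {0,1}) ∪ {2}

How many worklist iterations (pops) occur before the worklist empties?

Iteration log — 9 steps:
  step 1. node 0  ⊔preds={1,2}  new={1,2}  old={}  +wl: 
  step 2. node 1  ⊔preds={}  new={1,2}  stable
  step 3. node 2  ⊔preds={1,2}  new={1,2}  old={}  +wl: 
  step 4. node 3  ⊔preds={1,2}  new={1}  old={}  +wl: 1
  step 5. node 4  ⊔preds={1,2}  new={0,1,2}  old={1,2}  +wl: 2
  step 6. node 5  ⊔preds={}  new={2}  old={}  +wl: 
  step 7. node 1  ⊔preds={1,2}  new={1,2}  stable
  step 8. node 2  ⊔preds={0,1,2}  new={0,1,2}  old={1,2}  +wl: 3
  step 9. node 3  ⊔preds={0,1,2}  new={1}  stable

Least fixpoint reached:
  node 0: {1,2}
  node 1: {1,2}
  node 2: {0,1,2}
  node 3: {1}
  node 4: {0,1,2}
  node 5: {2}

9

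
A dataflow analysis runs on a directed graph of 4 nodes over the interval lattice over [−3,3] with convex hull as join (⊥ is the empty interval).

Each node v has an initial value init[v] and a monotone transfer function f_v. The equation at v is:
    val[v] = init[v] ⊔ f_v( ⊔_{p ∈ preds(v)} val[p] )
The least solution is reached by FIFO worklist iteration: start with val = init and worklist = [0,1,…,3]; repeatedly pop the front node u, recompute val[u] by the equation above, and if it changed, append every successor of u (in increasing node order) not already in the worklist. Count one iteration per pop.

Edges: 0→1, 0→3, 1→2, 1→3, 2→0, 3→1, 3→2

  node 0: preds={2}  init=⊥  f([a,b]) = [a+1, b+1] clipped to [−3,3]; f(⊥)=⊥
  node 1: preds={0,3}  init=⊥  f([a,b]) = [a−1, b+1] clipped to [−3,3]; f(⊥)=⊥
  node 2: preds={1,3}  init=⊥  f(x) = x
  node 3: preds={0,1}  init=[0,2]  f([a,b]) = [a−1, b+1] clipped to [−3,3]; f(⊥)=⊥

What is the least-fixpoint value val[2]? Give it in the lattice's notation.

[-3,3]

Worklist (12 pops):
  #1 pop 0: in=⊥ → ⊥ (no change)
  #2 pop 1: in=[0,2] → [-1,3] (was ⊥); enqueue []
  #3 pop 2: in=[-1,3] → [-1,3] (was ⊥); enqueue [0]
  #4 pop 3: in=[-1,3] → [-2,3] (was [0,2]); enqueue [1,2]
  #5 pop 0: in=[-1,3] → [0,3] (was ⊥); enqueue [3]
  #6 pop 1: in=[-2,3] → [-3,3] (was [-1,3]); enqueue []
  #7 pop 2: in=[-3,3] → [-3,3] (was [-1,3]); enqueue [0]
  #8 pop 3: in=[-3,3] → [-3,3] (was [-2,3]); enqueue [1,2]
  #9 pop 0: in=[-3,3] → [-2,3] (was [0,3]); enqueue [3]
  #10 pop 1: in=[-3,3] → [-3,3] (no change)
  #11 pop 2: in=[-3,3] → [-3,3] (no change)
  #12 pop 3: in=[-3,3] → [-3,3] (no change)

Fixpoint:
  val[0] = [-2,3]
  val[1] = [-3,3]
  val[2] = [-3,3]
  val[3] = [-3,3]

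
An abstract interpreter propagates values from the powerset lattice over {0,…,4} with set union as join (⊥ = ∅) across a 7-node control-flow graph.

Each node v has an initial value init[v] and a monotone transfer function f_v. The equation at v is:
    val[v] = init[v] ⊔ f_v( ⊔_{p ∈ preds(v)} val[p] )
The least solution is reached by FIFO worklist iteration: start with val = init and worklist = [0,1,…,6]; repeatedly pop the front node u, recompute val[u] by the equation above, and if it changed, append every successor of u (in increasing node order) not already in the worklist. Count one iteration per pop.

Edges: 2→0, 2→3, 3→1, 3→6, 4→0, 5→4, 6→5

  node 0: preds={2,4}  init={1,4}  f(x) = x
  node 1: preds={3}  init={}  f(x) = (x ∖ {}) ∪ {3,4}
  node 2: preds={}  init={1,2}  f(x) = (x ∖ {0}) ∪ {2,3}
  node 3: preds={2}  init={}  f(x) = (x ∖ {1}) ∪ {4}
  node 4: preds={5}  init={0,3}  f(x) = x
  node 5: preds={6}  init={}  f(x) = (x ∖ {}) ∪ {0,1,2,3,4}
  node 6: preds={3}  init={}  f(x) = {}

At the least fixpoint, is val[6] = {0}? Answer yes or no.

no

Worklist (11 pops):
  #1 pop 0: in={0,1,2,3} → {0,1,2,3,4} (was {1,4}); enqueue []
  #2 pop 1: in={} → {3,4} (was {}); enqueue []
  #3 pop 2: in={} → {1,2,3} (was {1,2}); enqueue [0]
  #4 pop 3: in={1,2,3} → {2,3,4} (was {}); enqueue [1]
  #5 pop 4: in={} → {0,3} (no change)
  #6 pop 5: in={} → {0,1,2,3,4} (was {}); enqueue [4]
  #7 pop 6: in={2,3,4} → {} (no change)
  #8 pop 0: in={0,1,2,3} → {0,1,2,3,4} (no change)
  #9 pop 1: in={2,3,4} → {2,3,4} (was {3,4}); enqueue []
  #10 pop 4: in={0,1,2,3,4} → {0,1,2,3,4} (was {0,3}); enqueue [0]
  #11 pop 0: in={0,1,2,3,4} → {0,1,2,3,4} (no change)

Fixpoint:
  val[0] = {0,1,2,3,4}
  val[1] = {2,3,4}
  val[2] = {1,2,3}
  val[3] = {2,3,4}
  val[4] = {0,1,2,3,4}
  val[5] = {0,1,2,3,4}
  val[6] = {}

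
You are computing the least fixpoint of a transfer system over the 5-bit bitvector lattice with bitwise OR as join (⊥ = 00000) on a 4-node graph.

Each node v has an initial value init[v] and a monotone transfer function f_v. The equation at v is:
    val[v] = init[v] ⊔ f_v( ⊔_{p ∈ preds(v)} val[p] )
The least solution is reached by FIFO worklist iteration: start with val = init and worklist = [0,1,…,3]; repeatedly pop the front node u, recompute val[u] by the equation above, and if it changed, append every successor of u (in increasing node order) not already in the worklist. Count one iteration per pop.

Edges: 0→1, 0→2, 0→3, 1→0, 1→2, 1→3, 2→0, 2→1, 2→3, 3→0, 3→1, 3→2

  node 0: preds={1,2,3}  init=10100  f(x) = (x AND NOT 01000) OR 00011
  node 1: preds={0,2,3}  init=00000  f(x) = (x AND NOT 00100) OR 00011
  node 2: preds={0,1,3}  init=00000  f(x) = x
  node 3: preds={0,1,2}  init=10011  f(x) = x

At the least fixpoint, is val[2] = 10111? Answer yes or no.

Worklist (7 pops):
  #1 pop 0: in=10011 → 10111 (was 10100); enqueue []
  #2 pop 1: in=10111 → 10011 (was 00000); enqueue [0]
  #3 pop 2: in=10111 → 10111 (was 00000); enqueue [1]
  #4 pop 3: in=10111 → 10111 (was 10011); enqueue [2]
  #5 pop 0: in=10111 → 10111 (no change)
  #6 pop 1: in=10111 → 10011 (no change)
  #7 pop 2: in=10111 → 10111 (no change)

Fixpoint:
  val[0] = 10111
  val[1] = 10011
  val[2] = 10111
  val[3] = 10111

yes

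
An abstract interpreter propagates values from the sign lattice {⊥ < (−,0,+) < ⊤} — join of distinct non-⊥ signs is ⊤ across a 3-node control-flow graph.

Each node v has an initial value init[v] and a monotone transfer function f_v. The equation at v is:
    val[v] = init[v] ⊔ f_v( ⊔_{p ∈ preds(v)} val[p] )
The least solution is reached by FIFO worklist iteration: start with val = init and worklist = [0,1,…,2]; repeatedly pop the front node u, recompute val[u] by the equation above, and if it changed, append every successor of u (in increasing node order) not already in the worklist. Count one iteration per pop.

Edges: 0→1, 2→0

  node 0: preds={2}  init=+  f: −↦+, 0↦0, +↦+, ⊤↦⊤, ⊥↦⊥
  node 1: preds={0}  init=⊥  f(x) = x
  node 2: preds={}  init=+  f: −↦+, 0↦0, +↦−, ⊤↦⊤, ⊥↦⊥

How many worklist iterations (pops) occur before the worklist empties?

Worklist (3 pops):
  #1 pop 0: in=+ → + (no change)
  #2 pop 1: in=+ → + (was ⊥); enqueue []
  #3 pop 2: in=⊥ → + (no change)

Fixpoint:
  val[0] = +
  val[1] = +
  val[2] = +

3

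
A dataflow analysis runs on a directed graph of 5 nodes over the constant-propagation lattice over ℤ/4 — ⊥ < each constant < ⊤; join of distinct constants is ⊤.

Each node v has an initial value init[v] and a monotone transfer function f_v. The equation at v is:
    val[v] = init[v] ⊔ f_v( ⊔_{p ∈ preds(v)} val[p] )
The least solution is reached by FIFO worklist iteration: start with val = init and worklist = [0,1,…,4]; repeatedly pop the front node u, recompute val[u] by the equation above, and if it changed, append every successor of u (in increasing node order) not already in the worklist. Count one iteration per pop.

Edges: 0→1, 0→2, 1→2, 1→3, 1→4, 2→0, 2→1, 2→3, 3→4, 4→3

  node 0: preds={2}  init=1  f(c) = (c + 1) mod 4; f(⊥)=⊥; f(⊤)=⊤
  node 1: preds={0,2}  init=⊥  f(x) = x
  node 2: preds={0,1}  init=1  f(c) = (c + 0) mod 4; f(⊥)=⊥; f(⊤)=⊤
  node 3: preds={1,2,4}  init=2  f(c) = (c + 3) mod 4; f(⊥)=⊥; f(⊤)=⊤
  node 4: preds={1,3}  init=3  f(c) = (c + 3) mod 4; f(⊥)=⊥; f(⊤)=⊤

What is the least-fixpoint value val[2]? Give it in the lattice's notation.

Trace (8 dequeues):
  [1] u=0 | in 1 | out ⊤ | prev 1 | push {}
  [2] u=1 | in ⊤ | out ⊤ | prev ⊥ | push {}
  [3] u=2 | in ⊤ | out ⊤ | prev 1 | push {0,1}
  [4] u=3 | in ⊤ | out ⊤ | prev 2 | push {}
  [5] u=4 | in ⊤ | out ⊤ | prev 3 | push {3}
  [6] u=0 | in ⊤ | out ⊤ | ==
  [7] u=1 | in ⊤ | out ⊤ | ==
  [8] u=3 | in ⊤ | out ⊤ | ==

Converged values:
  [0] ⊤
  [1] ⊤
  [2] ⊤
  [3] ⊤
  [4] ⊤

⊤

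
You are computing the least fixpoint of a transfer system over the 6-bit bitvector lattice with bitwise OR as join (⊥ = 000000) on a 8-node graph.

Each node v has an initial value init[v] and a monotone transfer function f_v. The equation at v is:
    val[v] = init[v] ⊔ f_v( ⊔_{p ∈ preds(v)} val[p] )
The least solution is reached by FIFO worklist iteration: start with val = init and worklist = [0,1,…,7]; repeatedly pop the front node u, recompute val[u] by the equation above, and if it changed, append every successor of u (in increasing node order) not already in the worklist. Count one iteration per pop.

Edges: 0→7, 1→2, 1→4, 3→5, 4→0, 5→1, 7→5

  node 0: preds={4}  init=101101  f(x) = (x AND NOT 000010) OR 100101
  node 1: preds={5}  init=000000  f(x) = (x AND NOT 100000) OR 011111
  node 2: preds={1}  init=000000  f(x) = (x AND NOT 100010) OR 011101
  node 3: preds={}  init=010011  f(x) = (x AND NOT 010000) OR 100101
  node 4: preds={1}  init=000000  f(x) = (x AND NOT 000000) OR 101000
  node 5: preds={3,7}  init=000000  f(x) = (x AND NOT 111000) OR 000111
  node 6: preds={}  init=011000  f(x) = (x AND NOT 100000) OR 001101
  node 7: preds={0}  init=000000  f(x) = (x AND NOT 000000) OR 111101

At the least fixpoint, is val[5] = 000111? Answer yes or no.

Trace (12 dequeues):
  [1] u=0 | in 000000 | out 101101 | ==
  [2] u=1 | in 000000 | out 011111 | prev 000000 | push {}
  [3] u=2 | in 011111 | out 011101 | prev 000000 | push {}
  [4] u=3 | in 000000 | out 110111 | prev 010011 | push {}
  [5] u=4 | in 011111 | out 111111 | prev 000000 | push {0}
  [6] u=5 | in 110111 | out 000111 | prev 000000 | push {1}
  [7] u=6 | in 000000 | out 011101 | prev 011000 | push {}
  [8] u=7 | in 101101 | out 111101 | prev 000000 | push {5}
  [9] u=0 | in 111111 | out 111101 | prev 101101 | push {7}
  [10] u=1 | in 000111 | out 011111 | ==
  [11] u=5 | in 111111 | out 000111 | ==
  [12] u=7 | in 111101 | out 111101 | ==

Converged values:
  [0] 111101
  [1] 011111
  [2] 011101
  [3] 110111
  [4] 111111
  [5] 000111
  [6] 011101
  [7] 111101

yes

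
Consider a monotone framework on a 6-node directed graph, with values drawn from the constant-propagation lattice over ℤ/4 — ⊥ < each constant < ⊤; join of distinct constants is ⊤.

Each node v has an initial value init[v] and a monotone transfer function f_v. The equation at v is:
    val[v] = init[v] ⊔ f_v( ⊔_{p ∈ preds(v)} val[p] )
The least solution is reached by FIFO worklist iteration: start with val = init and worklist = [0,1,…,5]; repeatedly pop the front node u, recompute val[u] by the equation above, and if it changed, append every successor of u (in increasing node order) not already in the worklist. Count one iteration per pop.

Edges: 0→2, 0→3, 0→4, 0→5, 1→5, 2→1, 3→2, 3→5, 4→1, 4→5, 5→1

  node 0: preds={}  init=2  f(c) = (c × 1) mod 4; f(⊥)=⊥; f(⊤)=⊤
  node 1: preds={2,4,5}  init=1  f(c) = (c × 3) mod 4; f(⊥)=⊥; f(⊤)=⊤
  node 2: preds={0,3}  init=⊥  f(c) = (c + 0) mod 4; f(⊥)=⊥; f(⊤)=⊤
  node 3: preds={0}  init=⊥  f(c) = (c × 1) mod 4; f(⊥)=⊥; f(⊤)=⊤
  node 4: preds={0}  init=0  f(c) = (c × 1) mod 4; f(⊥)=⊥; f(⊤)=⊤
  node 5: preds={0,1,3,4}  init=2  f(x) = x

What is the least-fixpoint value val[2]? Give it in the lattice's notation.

2

Iteration log — 8 steps:
  step 1. node 0  ⊔preds=⊥  new=2  stable
  step 2. node 1  ⊔preds=⊤  new=⊤  old=1  +wl: 
  step 3. node 2  ⊔preds=2  new=2  old=⊥  +wl: 1
  step 4. node 3  ⊔preds=2  new=2  old=⊥  +wl: 2
  step 5. node 4  ⊔preds=2  new=⊤  old=0  +wl: 
  step 6. node 5  ⊔preds=⊤  new=⊤  old=2  +wl: 
  step 7. node 1  ⊔preds=⊤  new=⊤  stable
  step 8. node 2  ⊔preds=2  new=2  stable

Least fixpoint reached:
  node 0: 2
  node 1: ⊤
  node 2: 2
  node 3: 2
  node 4: ⊤
  node 5: ⊤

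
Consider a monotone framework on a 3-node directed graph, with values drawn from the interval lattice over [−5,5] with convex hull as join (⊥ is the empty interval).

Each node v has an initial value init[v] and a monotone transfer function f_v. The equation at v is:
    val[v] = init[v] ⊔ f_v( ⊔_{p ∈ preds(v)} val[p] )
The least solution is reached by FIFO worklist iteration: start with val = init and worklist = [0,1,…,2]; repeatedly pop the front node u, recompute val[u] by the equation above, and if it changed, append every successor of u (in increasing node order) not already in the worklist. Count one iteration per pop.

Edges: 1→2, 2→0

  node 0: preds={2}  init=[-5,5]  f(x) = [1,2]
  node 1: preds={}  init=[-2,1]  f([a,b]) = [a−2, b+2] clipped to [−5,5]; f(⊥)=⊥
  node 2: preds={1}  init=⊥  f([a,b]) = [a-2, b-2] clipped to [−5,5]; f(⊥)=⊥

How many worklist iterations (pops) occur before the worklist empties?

4

Worklist (4 pops):
  #1 pop 0: in=⊥ → [-5,5] (no change)
  #2 pop 1: in=⊥ → [-2,1] (no change)
  #3 pop 2: in=[-2,1] → [-4,-1] (was ⊥); enqueue [0]
  #4 pop 0: in=[-4,-1] → [-5,5] (no change)

Fixpoint:
  val[0] = [-5,5]
  val[1] = [-2,1]
  val[2] = [-4,-1]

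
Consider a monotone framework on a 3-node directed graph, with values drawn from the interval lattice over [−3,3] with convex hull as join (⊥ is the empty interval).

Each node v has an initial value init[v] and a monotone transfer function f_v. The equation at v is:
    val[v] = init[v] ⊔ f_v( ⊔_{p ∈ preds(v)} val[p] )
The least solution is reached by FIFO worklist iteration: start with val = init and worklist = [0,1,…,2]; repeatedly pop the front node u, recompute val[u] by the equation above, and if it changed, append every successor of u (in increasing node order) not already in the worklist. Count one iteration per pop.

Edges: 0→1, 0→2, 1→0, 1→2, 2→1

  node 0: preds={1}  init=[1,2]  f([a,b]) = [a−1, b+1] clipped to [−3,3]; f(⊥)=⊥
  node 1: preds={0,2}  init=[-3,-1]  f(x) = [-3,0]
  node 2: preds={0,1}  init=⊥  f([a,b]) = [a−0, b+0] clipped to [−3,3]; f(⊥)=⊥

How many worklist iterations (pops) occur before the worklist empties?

5

Iteration log — 5 steps:
  step 1. node 0  ⊔preds=[-3,-1]  new=[-3,2]  old=[1,2]  +wl: 
  step 2. node 1  ⊔preds=[-3,2]  new=[-3,0]  old=[-3,-1]  +wl: 0
  step 3. node 2  ⊔preds=[-3,2]  new=[-3,2]  old=⊥  +wl: 1
  step 4. node 0  ⊔preds=[-3,0]  new=[-3,2]  stable
  step 5. node 1  ⊔preds=[-3,2]  new=[-3,0]  stable

Least fixpoint reached:
  node 0: [-3,2]
  node 1: [-3,0]
  node 2: [-3,2]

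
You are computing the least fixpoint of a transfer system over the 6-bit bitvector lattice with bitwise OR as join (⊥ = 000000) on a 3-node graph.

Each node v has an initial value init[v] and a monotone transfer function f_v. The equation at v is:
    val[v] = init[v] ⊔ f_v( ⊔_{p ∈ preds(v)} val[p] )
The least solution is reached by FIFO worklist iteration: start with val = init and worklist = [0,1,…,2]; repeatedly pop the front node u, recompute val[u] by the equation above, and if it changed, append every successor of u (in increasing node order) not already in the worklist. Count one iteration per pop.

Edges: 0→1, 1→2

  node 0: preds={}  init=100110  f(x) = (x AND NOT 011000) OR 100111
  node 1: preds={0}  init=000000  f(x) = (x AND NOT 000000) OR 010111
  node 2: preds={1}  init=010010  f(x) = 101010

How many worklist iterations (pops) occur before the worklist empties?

3

Worklist (3 pops):
  #1 pop 0: in=000000 → 100111 (was 100110); enqueue []
  #2 pop 1: in=100111 → 110111 (was 000000); enqueue []
  #3 pop 2: in=110111 → 111010 (was 010010); enqueue []

Fixpoint:
  val[0] = 100111
  val[1] = 110111
  val[2] = 111010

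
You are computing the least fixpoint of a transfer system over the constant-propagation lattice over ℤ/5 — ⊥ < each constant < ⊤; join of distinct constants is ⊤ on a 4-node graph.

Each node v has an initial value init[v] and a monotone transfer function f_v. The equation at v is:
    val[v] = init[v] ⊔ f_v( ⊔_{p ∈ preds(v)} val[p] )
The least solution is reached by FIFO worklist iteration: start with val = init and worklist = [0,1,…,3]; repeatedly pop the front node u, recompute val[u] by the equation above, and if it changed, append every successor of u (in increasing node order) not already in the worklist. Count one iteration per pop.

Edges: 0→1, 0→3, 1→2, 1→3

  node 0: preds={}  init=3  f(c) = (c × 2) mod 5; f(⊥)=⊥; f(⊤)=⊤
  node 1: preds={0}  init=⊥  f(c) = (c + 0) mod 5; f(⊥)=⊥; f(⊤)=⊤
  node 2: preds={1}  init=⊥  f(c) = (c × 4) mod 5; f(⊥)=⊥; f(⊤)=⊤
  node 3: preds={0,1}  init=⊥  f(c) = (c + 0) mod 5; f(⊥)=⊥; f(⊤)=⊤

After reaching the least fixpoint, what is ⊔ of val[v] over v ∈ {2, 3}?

⊤

Trace (4 dequeues):
  [1] u=0 | in ⊥ | out 3 | ==
  [2] u=1 | in 3 | out 3 | prev ⊥ | push {}
  [3] u=2 | in 3 | out 2 | prev ⊥ | push {}
  [4] u=3 | in 3 | out 3 | prev ⊥ | push {}

Converged values:
  [0] 3
  [1] 3
  [2] 2
  [3] 3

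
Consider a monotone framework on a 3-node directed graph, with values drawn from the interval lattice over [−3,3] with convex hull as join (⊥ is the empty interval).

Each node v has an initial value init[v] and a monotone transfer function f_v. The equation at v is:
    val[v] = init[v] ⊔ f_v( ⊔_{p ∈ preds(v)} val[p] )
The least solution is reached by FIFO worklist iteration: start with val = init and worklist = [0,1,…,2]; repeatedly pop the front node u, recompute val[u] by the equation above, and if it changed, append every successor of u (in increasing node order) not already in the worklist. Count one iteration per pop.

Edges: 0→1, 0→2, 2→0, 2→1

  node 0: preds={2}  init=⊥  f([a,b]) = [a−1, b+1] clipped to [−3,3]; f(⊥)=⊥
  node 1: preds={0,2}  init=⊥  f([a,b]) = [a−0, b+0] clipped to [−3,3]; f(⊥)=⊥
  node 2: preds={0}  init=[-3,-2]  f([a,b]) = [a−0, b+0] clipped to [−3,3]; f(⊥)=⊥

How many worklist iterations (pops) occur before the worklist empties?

17

Trace (17 dequeues):
  [1] u=0 | in [-3,-2] | out [-3,-1] | prev ⊥ | push {}
  [2] u=1 | in [-3,-1] | out [-3,-1] | prev ⊥ | push {}
  [3] u=2 | in [-3,-1] | out [-3,-1] | prev [-3,-2] | push {0,1}
  [4] u=0 | in [-3,-1] | out [-3,0] | prev [-3,-1] | push {2}
  [5] u=1 | in [-3,0] | out [-3,0] | prev [-3,-1] | push {}
  [6] u=2 | in [-3,0] | out [-3,0] | prev [-3,-1] | push {0,1}
  [7] u=0 | in [-3,0] | out [-3,1] | prev [-3,0] | push {2}
  [8] u=1 | in [-3,1] | out [-3,1] | prev [-3,0] | push {}
  [9] u=2 | in [-3,1] | out [-3,1] | prev [-3,0] | push {0,1}
  [10] u=0 | in [-3,1] | out [-3,2] | prev [-3,1] | push {2}
  [11] u=1 | in [-3,2] | out [-3,2] | prev [-3,1] | push {}
  [12] u=2 | in [-3,2] | out [-3,2] | prev [-3,1] | push {0,1}
  [13] u=0 | in [-3,2] | out [-3,3] | prev [-3,2] | push {2}
  [14] u=1 | in [-3,3] | out [-3,3] | prev [-3,2] | push {}
  [15] u=2 | in [-3,3] | out [-3,3] | prev [-3,2] | push {0,1}
  [16] u=0 | in [-3,3] | out [-3,3] | ==
  [17] u=1 | in [-3,3] | out [-3,3] | ==

Converged values:
  [0] [-3,3]
  [1] [-3,3]
  [2] [-3,3]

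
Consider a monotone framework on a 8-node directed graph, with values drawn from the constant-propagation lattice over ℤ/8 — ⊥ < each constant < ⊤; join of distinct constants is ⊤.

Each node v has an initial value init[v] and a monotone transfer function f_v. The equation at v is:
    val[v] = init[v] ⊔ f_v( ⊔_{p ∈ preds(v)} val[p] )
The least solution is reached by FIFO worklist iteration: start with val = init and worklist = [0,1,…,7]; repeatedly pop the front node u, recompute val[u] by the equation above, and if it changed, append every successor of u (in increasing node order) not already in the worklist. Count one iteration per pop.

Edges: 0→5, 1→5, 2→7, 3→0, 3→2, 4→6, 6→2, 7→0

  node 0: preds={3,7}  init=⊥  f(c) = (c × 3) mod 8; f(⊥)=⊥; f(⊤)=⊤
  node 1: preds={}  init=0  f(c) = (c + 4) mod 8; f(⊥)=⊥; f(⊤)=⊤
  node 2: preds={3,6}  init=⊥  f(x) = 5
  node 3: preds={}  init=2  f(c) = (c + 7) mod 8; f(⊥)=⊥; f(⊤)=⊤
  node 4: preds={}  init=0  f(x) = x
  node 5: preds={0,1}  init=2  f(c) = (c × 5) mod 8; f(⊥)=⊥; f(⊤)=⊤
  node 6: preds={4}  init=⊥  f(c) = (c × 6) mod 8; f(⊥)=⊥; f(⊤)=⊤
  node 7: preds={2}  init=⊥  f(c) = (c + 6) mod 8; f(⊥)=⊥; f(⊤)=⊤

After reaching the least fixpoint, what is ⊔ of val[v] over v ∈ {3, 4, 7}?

Trace (11 dequeues):
  [1] u=0 | in 2 | out 6 | prev ⊥ | push {}
  [2] u=1 | in ⊥ | out 0 | ==
  [3] u=2 | in 2 | out 5 | prev ⊥ | push {}
  [4] u=3 | in ⊥ | out 2 | ==
  [5] u=4 | in ⊥ | out 0 | ==
  [6] u=5 | in ⊤ | out ⊤ | prev 2 | push {}
  [7] u=6 | in 0 | out 0 | prev ⊥ | push {2}
  [8] u=7 | in 5 | out 3 | prev ⊥ | push {0}
  [9] u=2 | in ⊤ | out 5 | ==
  [10] u=0 | in ⊤ | out ⊤ | prev 6 | push {5}
  [11] u=5 | in ⊤ | out ⊤ | ==

Converged values:
  [0] ⊤
  [1] 0
  [2] 5
  [3] 2
  [4] 0
  [5] ⊤
  [6] 0
  [7] 3

⊤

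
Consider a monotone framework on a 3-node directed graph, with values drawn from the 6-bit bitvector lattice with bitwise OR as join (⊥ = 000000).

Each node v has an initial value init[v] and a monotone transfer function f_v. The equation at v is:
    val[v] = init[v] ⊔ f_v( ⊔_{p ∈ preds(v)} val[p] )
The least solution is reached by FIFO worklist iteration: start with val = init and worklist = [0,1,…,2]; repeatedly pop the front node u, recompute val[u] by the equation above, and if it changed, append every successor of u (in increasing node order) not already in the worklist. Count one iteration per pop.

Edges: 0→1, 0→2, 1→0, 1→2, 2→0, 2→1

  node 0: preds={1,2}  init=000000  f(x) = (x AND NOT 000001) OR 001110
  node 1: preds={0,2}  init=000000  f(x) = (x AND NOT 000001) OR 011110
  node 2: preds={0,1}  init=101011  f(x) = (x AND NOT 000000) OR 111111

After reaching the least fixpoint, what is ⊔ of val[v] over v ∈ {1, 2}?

Worklist (6 pops):
  #1 pop 0: in=101011 → 101110 (was 000000); enqueue []
  #2 pop 1: in=101111 → 111110 (was 000000); enqueue [0]
  #3 pop 2: in=111110 → 111111 (was 101011); enqueue [1]
  #4 pop 0: in=111111 → 111110 (was 101110); enqueue [2]
  #5 pop 1: in=111111 → 111110 (no change)
  #6 pop 2: in=111110 → 111111 (no change)

Fixpoint:
  val[0] = 111110
  val[1] = 111110
  val[2] = 111111

111111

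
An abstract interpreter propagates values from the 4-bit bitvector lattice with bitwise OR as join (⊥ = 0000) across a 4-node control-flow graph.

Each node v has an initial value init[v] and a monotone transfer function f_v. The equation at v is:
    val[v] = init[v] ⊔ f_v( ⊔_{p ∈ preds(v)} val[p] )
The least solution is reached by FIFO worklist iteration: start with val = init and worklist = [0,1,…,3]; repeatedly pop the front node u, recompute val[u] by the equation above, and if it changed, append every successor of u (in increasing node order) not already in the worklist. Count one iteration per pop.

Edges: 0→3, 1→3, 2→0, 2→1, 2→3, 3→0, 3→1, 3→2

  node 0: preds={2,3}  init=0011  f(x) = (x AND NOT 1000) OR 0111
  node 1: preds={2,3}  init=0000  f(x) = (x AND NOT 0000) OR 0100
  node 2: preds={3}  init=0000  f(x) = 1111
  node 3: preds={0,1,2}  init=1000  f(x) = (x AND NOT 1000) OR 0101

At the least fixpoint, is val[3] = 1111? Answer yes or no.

yes

Iteration log — 8 steps:
  step 1. node 0  ⊔preds=1000  new=0111  old=0011  +wl: 
  step 2. node 1  ⊔preds=1000  new=1100  old=0000  +wl: 
  step 3. node 2  ⊔preds=1000  new=1111  old=0000  +wl: 0,1
  step 4. node 3  ⊔preds=1111  new=1111  old=1000  +wl: 2
  step 5. node 0  ⊔preds=1111  new=0111  stable
  step 6. node 1  ⊔preds=1111  new=1111  old=1100  +wl: 3
  step 7. node 2  ⊔preds=1111  new=1111  stable
  step 8. node 3  ⊔preds=1111  new=1111  stable

Least fixpoint reached:
  node 0: 0111
  node 1: 1111
  node 2: 1111
  node 3: 1111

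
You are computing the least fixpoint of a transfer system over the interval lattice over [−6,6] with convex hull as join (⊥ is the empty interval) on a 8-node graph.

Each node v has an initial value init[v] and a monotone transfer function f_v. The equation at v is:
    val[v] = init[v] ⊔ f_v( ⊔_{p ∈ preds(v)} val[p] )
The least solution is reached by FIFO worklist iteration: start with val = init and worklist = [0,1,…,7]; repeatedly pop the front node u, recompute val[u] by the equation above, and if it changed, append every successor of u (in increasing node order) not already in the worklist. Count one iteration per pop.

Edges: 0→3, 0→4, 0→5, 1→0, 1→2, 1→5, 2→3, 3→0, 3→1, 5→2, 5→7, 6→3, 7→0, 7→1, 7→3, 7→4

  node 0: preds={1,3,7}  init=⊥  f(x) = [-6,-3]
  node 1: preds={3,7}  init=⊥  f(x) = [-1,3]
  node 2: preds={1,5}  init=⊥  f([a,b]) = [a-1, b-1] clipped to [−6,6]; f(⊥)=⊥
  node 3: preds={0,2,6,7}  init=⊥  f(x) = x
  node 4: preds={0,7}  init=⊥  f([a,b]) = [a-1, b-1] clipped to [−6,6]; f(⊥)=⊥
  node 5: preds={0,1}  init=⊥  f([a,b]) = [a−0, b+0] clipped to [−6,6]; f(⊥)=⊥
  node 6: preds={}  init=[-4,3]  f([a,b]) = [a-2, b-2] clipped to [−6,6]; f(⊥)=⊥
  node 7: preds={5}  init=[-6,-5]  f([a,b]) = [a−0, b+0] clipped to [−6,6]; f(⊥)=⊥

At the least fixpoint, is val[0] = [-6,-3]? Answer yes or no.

Iteration log — 13 steps:
  step 1. node 0  ⊔preds=[-6,-5]  new=[-6,-3]  old=⊥  +wl: 
  step 2. node 1  ⊔preds=[-6,-5]  new=[-1,3]  old=⊥  +wl: 0
  step 3. node 2  ⊔preds=[-1,3]  new=[-2,2]  old=⊥  +wl: 
  step 4. node 3  ⊔preds=[-6,3]  new=[-6,3]  old=⊥  +wl: 1
  step 5. node 4  ⊔preds=[-6,-3]  new=[-6,-4]  old=⊥  +wl: 
  step 6. node 5  ⊔preds=[-6,3]  new=[-6,3]  old=⊥  +wl: 2
  step 7. node 6  ⊔preds=⊥  new=[-4,3]  stable
  step 8. node 7  ⊔preds=[-6,3]  new=[-6,3]  old=[-6,-5]  +wl: 3,4
  step 9. node 0  ⊔preds=[-6,3]  new=[-6,-3]  stable
  step 10. node 1  ⊔preds=[-6,3]  new=[-1,3]  stable
  step 11. node 2  ⊔preds=[-6,3]  new=[-6,2]  old=[-2,2]  +wl: 
  step 12. node 3  ⊔preds=[-6,3]  new=[-6,3]  stable
  step 13. node 4  ⊔preds=[-6,3]  new=[-6,2]  old=[-6,-4]  +wl: 

Least fixpoint reached:
  node 0: [-6,-3]
  node 1: [-1,3]
  node 2: [-6,2]
  node 3: [-6,3]
  node 4: [-6,2]
  node 5: [-6,3]
  node 6: [-4,3]
  node 7: [-6,3]

yes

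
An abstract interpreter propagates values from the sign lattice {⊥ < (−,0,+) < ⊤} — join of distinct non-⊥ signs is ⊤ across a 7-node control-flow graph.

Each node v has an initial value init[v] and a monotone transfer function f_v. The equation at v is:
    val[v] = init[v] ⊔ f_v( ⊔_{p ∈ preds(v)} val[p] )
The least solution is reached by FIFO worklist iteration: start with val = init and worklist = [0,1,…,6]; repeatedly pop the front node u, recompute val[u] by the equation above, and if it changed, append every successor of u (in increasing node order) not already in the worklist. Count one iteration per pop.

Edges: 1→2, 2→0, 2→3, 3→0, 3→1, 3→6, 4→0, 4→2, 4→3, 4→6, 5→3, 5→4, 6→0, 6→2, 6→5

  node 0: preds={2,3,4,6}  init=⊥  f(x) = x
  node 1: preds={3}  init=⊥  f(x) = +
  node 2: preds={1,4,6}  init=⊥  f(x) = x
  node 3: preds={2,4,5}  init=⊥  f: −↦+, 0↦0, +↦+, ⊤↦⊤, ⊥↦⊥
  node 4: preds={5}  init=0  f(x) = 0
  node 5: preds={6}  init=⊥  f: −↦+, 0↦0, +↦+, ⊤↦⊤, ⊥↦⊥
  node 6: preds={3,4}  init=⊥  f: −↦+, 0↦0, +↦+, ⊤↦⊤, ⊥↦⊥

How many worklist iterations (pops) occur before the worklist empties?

Iteration log — 13 steps:
  step 1. node 0  ⊔preds=0  new=0  old=⊥  +wl: 
  step 2. node 1  ⊔preds=⊥  new=+  old=⊥  +wl: 
  step 3. node 2  ⊔preds=⊤  new=⊤  old=⊥  +wl: 0
  step 4. node 3  ⊔preds=⊤  new=⊤  old=⊥  +wl: 1
  step 5. node 4  ⊔preds=⊥  new=0  stable
  step 6. node 5  ⊔preds=⊥  new=⊥  stable
  step 7. node 6  ⊔preds=⊤  new=⊤  old=⊥  +wl: 2,5
  step 8. node 0  ⊔preds=⊤  new=⊤  old=0  +wl: 
  step 9. node 1  ⊔preds=⊤  new=+  stable
  step 10. node 2  ⊔preds=⊤  new=⊤  stable
  step 11. node 5  ⊔preds=⊤  new=⊤  old=⊥  +wl: 3,4
  step 12. node 3  ⊔preds=⊤  new=⊤  stable
  step 13. node 4  ⊔preds=⊤  new=0  stable

Least fixpoint reached:
  node 0: ⊤
  node 1: +
  node 2: ⊤
  node 3: ⊤
  node 4: 0
  node 5: ⊤
  node 6: ⊤

13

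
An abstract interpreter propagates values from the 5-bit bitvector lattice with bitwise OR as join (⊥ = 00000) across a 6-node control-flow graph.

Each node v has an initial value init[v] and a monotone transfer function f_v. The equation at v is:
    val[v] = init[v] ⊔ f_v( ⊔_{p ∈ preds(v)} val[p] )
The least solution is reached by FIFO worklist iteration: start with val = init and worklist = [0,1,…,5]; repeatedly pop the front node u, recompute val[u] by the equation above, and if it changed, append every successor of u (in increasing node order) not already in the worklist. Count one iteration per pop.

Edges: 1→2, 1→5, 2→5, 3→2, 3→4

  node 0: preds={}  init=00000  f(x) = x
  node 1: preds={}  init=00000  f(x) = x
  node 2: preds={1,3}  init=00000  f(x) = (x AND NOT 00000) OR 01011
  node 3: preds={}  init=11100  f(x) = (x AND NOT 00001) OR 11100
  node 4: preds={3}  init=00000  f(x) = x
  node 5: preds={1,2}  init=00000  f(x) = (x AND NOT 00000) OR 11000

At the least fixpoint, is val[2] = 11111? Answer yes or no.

yes

Trace (6 dequeues):
  [1] u=0 | in 00000 | out 00000 | ==
  [2] u=1 | in 00000 | out 00000 | ==
  [3] u=2 | in 11100 | out 11111 | prev 00000 | push {}
  [4] u=3 | in 00000 | out 11100 | ==
  [5] u=4 | in 11100 | out 11100 | prev 00000 | push {}
  [6] u=5 | in 11111 | out 11111 | prev 00000 | push {}

Converged values:
  [0] 00000
  [1] 00000
  [2] 11111
  [3] 11100
  [4] 11100
  [5] 11111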